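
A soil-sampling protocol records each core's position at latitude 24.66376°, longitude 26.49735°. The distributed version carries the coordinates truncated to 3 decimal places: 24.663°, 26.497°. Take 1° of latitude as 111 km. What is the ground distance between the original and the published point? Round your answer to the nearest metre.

Δlat = 24.66376 − 24.663 = +0.00076°; Δlon = 26.49735 − 26.497 = +0.00035°.
North–south shift: 0.00076 × 111000 = 84.36 m.
E–W at 24.663°: 0.00035° × 111000 × cos 24.663° = 0.00035 × 111000 × 0.9088 ≈ 35.306 m.
Combined displacement = (84.36² + 35.306²)^½ ≈ 91.4501 m.

91 metres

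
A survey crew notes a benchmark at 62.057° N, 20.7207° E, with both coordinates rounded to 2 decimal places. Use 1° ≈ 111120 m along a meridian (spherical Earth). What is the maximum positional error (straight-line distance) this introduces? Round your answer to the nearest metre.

Rounding to 2 decimal places leaves each coordinate within ±0.005° of the true value.
Latitude error → 0.005 × 111120 = 555.6 m along the meridian.
E–W at 62.057°: 0.005° × 111120 × cos 62.057° = 0.005 × 111120 × 0.4686 ≈ 260.35 m.
Combining orthogonally: (555.6² + 260.35²)^½ ≈ 613.574 m.

614 metres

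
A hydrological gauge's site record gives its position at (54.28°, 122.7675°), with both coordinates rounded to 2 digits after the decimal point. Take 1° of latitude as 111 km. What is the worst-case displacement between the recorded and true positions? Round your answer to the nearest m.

Rounding to 2 decimal places leaves each coordinate within ±0.005° of the true value.
North–south component: 0.005° × 111000 = 555 m.
East–west component at 54.28°: 0.005° × 111000 × cos 54.28° ≈ 0.005 × 64804.5 ≈ 324.023 m.
The two errors are perpendicular, so the maximum displacement is √(555² + 324.023²) ≈ 642.663 m.

643 m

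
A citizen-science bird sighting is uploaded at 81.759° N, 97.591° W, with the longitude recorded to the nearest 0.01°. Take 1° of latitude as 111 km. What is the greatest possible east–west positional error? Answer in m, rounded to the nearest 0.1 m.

79.6 m

Rounding to 2 decimal places leaves the longitude within ±0.005° of the true value.
At latitude 81.759° a degree of longitude spans 111000 m × cos 81.759° = 111000 × 0.1433 ≈ 15910.4 m.
Maximum E–W displacement: 0.005 × 15910.4 = 79.5521 m.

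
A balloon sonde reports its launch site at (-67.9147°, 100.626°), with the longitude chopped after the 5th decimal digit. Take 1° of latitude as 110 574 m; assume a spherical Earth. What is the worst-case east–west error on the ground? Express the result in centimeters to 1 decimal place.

41.6 centimeters

Truncating at 5 decimal places can drop up to a full unit in the last place, so the longitude may be off by as much as 1e-05°.
Parallels shrink by cos φ, so at 67.9147° a degree of longitude is 110574 × 0.3760 ≈ 41574.3 m.
So at most 1e-05° × 41574.3 ≈ 0.415743 m east–west.
That is 0.415743 m = 41.574 cm.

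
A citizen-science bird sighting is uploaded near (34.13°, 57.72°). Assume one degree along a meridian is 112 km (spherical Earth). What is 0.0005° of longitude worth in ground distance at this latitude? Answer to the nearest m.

0.0005° of longitude at 34.13° is 0.0005 × 112000 × cos 34.13° ≈ 0.0005 × 92709.9 = 46.3549 m.

46 m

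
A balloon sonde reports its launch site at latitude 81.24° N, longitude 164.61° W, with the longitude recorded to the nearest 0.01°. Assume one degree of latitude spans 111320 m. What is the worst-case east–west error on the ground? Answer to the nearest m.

85 m

Rounding to 2 decimal places leaves the longitude within ±0.005° of the true value.
At latitude 81.24° a degree of longitude spans 111320 m × cos 81.24° = 111320 × 0.1523 ≈ 16953.6 m.
So at most 0.005° × 16953.6 ≈ 84.7679 m east–west.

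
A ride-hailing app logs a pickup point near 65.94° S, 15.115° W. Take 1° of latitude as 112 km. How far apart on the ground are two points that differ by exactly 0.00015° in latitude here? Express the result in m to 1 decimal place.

0.00015° × 112000 m/° = 16.8 m.

16.8 m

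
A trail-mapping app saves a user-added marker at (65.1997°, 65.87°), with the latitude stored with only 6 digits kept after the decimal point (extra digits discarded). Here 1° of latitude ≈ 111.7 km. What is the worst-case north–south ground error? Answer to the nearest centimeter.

Truncating at 6 decimal places can drop up to a full unit in the last place, so the latitude may be off by as much as 1e-06°.
North–south distance: 1e-06° × 111700 m/° = 0.1117 m.
That is 0.1117 m = 11.17 cm.

11 centimeters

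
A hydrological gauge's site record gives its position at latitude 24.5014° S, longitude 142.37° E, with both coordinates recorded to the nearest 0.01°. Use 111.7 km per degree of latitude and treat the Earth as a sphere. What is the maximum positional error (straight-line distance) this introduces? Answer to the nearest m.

755 m

Rounding to 2 decimal places leaves each coordinate within ±0.005° of the true value.
Latitude error → 0.005 × 111700 = 558.5 m along the meridian.
E–W at 24.5014°: 0.005° × 111700 × cos 24.5014° = 0.005 × 111700 × 0.9100 ≈ 508.208 m.
Worst case both components are at the extreme and orthogonal: √(558.5² + 508.208²) ≈ 755.114 m.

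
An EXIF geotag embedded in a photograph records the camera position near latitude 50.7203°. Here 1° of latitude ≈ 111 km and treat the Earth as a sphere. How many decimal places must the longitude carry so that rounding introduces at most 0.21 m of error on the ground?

6

At 50.7203° one degree of longitude covers 111000 × cos 50.7203° ≈ 111000 × 0.6331 ≈ 70274.8 m.
Rounding to N decimal places gives at most 0.5 × 10⁻ᴺ degrees of error, i.e. 0.5 × 10⁻ᴺ × 70274.8 m.
Need 0.5 × 70274.8 × 10⁻ᴺ ≤ 0.21 → 10⁻ᴺ ≤ 5.977e-06, so N ≥ 5.22.
At 5 places the error can reach 0.351 m, but 6 places keeps it to 0.0351 m.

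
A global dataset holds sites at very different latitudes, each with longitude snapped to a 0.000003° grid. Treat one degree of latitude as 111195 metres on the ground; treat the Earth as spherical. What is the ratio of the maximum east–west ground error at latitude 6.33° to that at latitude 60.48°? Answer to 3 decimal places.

2.017

With a 0.000003° grid the true value lies within half a step, ±0.000003°/2 = ±1.5e-06°, of the stored one.
Error at 6.33° = 1.5e-06° × 111195 × cos 6.33° ≈ 0.16679 × 0.9939 = 0.16578 m.
At 60.48°: 1.5e-06° × 111195 × cos 60.48° = 1.5e-06 × 111195 × 0.4927 ≈ 0.082183 m.
Ratio: 0.16578 / 0.082183 = cos 6.33° / cos 60.48° ≈ 2.0171.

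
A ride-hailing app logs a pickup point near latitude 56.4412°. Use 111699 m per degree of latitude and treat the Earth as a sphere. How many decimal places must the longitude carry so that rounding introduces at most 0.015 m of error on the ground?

At 56.4412° one degree of longitude covers 111699 × cos 56.4412° ≈ 111699 × 0.5528 ≈ 61746.4 m.
With N decimal places the half-ulp bound is 0.5·10⁻ᴺ°, or 0.5·10⁻ᴺ × 61746.4 m on the ground.
Need 0.5 × 61746.4 × 10⁻ᴺ ≤ 0.015 → 10⁻ᴺ ≤ 4.859e-07, so N ≥ 6.31.
At 6 places the error can reach 0.0309 m, but 7 places keeps it to 0.00309 m.

7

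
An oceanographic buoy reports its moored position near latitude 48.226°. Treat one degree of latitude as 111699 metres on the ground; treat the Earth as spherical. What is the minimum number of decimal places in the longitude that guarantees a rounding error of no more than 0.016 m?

At 48.226° one degree of longitude covers 111699 × cos 48.226° ≈ 111699 × 0.6662 ≈ 74413.2 m.
Rounding to N decimal places gives at most 0.5 × 10⁻ᴺ degrees of error, i.e. 0.5 × 10⁻ᴺ × 74413.2 m.
Need 0.5 × 74413.2 × 10⁻ᴺ ≤ 0.016 → 10⁻ᴺ ≤ 4.300e-07, so N ≥ 6.37.
N = 6 would give 0.0372 m (too coarse); N = 7 gives 0.00372 m ≤ 0.016 m.

7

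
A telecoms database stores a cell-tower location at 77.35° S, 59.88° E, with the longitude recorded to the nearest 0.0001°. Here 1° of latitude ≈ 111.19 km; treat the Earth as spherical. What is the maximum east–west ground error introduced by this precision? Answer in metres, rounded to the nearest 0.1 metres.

1.2 metres

Rounding to 4 decimal places leaves the longitude within ±5e-05° of the true value.
One degree of longitude at 77.35° is 111190 × cos 77.35° ≈ 111190 × 0.2190 = 24350 m.
So at most 5e-05° × 24350 ≈ 1.2175 m east–west.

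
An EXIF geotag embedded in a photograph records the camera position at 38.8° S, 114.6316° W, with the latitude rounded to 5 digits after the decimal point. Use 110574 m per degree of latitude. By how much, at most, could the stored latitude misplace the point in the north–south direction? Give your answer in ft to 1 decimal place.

Rounding to 5 decimal places leaves the latitude within ±5e-06° of the true value.
So the N–S error is at most 5e-06 × 110574 = 0.55287 m.
In feet: 0.55287 m ÷ 0.3048 ≈ 1.8139 ft.

1.8 ft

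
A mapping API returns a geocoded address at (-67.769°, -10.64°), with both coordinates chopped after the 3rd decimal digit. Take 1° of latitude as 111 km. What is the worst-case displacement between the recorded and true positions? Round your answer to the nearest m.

119 m

Truncating at 3 decimal places can drop up to a full unit in the last place, so each coordinate may be off by as much as 0.001°.
N–S: 0.001° × 111000 m/° = 111 m.
E–W at 67.769°: 0.001° × 111000 × cos 67.769° = 0.001 × 111000 × 0.3783 ≈ 41.9959 m.
Combining orthogonally: (111² + 41.9959²)^½ ≈ 118.679 m.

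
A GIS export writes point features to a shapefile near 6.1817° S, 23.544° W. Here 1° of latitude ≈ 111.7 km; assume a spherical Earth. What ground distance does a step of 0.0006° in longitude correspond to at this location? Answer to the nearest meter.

67 meters

One degree of longitude here spans 111700 × cos 6.1817° = 111700 × 0.9942 ≈ 111051 m; 0.0006° of that is 66.6303 m.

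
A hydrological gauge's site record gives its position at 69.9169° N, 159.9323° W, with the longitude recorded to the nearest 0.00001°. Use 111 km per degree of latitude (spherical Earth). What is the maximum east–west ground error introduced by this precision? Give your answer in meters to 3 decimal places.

Rounding to 5 decimal places leaves the longitude within ±5e-06° of the true value.
One degree of longitude at 69.9169° is 111000 × cos 69.9169° ≈ 111000 × 0.3434 = 38115.5 m.
So at most 5e-06° × 38115.5 ≈ 0.190577 m east–west.

0.191 meters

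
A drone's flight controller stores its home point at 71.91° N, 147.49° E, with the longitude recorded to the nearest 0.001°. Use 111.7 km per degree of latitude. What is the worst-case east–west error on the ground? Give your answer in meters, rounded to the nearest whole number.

17 meters

Rounding to 3 decimal places leaves the longitude within ±0.0005° of the true value.
One degree of longitude at 71.91° is 111700 × cos 71.91° ≈ 111700 × 0.3105 = 34684 m.
East–west error: 0.0005° × 34684 m/° ≈ 17.342 m.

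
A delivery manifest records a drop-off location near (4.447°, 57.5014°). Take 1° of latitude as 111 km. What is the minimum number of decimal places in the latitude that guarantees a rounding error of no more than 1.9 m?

One degree of latitude covers 111000 m.
With N decimal places the half-ulp bound is 0.5·10⁻ᴺ°, or 0.5·10⁻ᴺ × 111000 m on the ground.
Need 0.5 × 111000 × 10⁻ᴺ ≤ 1.9 → 10⁻ᴺ ≤ 3.423e-05, so N ≥ 4.47.
At 4 places the error can reach 5.55 m, but 5 places keeps it to 0.555 m.

5 decimal places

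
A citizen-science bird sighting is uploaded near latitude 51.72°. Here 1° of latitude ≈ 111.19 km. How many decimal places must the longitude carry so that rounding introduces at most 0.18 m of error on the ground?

At 51.72° one degree of longitude covers 111190 × cos 51.72° ≈ 111190 × 0.6195 ≈ 68882.8 m.
Rounding to N decimal places gives at most 0.5 × 10⁻ᴺ degrees of error, i.e. 0.5 × 10⁻ᴺ × 68882.8 m.
Setting 34441.4 × 10⁻ᴺ ≤ 0.18 gives 10ᴺ ≥ 1.913e+05, i.e. N ≥ 5.28.
So 6 decimal places suffice (0.0344 m); 5 would allow up to 0.344 m.

6 decimal places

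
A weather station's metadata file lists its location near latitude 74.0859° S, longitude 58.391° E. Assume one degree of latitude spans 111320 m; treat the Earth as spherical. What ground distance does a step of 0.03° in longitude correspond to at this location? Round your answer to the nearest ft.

At 74.0859° a degree of longitude is 111320 × cos 74.0859° ≈ 30523.5 m, so 0.03° corresponds to 915.705 m.
In feet: 915.705 m ÷ 0.3048 ≈ 3004.3 ft.

3004 ft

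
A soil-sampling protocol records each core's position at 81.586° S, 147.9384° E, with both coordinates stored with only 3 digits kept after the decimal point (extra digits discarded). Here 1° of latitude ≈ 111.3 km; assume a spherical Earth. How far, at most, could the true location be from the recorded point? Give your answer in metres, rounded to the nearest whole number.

112 metres

Truncating at 3 decimal places can drop up to a full unit in the last place, so each coordinate may be off by as much as 0.001°.
N–S: 0.001° × 111300 m/° = 111.3 m.
East–west component at 81.586°: 0.001° × 111300 × cos 81.586° ≈ 0.001 × 16285.9 ≈ 16.2859 m.
Worst case both components are at the extreme and orthogonal: √(111.3² + 16.2859²) ≈ 112.485 m.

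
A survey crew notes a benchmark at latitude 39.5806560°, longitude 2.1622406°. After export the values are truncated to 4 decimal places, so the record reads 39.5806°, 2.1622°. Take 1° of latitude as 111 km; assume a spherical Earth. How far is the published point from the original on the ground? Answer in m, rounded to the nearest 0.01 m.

7.12 m

Δlat = 39.5806560 − 39.5806 = +0.0000560°; Δlon = 2.1622406 − 2.1622 = +0.0000406°.
N–S: 0.0000560° × 111000 m/° = 6.216 m.
East–west at this latitude: 0.0000406° × 111000 × cos 39.5806° ≈ 0.0000406 × 85550.9 = 3.47337 m.
Hypotenuse of the two orthogonal shifts: √(6.216² + 3.47337²) = 7.1206 m.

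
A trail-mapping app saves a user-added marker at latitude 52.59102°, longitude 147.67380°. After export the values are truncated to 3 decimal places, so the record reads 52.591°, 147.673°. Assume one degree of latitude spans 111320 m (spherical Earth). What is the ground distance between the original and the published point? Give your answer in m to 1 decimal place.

54.1 m

The latitude changed by +0.00002° and the longitude by +0.00080°.
N–S: 0.00002° × 111320 m/° = 2.2264 m.
East–west at this latitude: 0.00080° × 111320 × cos 52.591° ≈ 0.00080 × 67627 = 54.1016 m.
Hypotenuse of the two orthogonal shifts: √(2.2264² + 54.1016²) = 54.1474 m.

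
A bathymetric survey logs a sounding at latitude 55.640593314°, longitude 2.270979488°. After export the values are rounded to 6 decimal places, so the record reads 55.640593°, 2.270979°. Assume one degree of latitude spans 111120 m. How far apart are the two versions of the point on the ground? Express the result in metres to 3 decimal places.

0.046 metres

Δlat = 55.640593314 − 55.640593 = +0.000000314°; Δlon = 2.270979488 − 2.270979 = +0.000000488°.
N–S: 0.000000314° × 111120 m/° = 0.0348917 m.
E–W at 55.6406°: 0.000000488° × 111120 × cos 55.6406° = 0.000000488 × 111120 × 0.5644 ≈ 0.0306045 m.
Hypotenuse of the two orthogonal shifts: √(0.0348917² + 0.0306045²) = 0.0464119 m.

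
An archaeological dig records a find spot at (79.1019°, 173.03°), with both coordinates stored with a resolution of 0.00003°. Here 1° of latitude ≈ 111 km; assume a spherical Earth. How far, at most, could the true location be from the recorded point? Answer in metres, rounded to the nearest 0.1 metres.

1.7 metres

With a 0.00003° grid the true value lies within half a step, ±0.00003°/2 = ±1.5e-05°, of the stored one.
N–S: 1.5e-05° × 111000 m/° = 1.665 m.
E–W at 79.1019°: 1.5e-05° × 111000 × cos 79.1019° = 1.5e-05 × 111000 × 0.1891 ≈ 0.31479 m.
Combining orthogonally: (1.665² + 0.31479²)^½ ≈ 1.6945 m.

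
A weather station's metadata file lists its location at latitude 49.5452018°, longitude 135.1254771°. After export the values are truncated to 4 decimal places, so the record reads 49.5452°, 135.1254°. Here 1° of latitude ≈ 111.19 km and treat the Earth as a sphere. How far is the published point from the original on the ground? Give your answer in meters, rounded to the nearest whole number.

6 meters

Δlat = 49.5452018 − 49.5452 = +0.0000018°; Δlon = 135.1254771 − 135.1254 = +0.0000771°.
N–S: 0.0000018° × 111190 m/° = 0.200142 m.
E–W at 49.5452°: 0.0000771° × 111190 × cos 49.5452° = 0.0000771 × 111190 × 0.6488 ≈ 5.56241 m.
Combined displacement = (0.200142² + 5.56241²)^½ ≈ 5.56601 m.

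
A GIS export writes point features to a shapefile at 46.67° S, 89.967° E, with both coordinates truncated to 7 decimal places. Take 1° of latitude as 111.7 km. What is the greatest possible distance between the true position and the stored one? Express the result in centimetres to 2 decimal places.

Truncating at 7 decimal places can drop up to a full unit in the last place, so each coordinate may be off by as much as 1e-07°.
Latitude error → 1e-07 × 111700 = 0.01117 m along the meridian.
Longitude error → 1e-07 × 111700 × cos 46.67° = 1e-07 × 111700 × 0.6862 ≈ 0.00766485 m.
The two errors are perpendicular, so the maximum displacement is √(0.01117² + 0.00766485²) ≈ 0.0135469 m.
That is 0.0135469 m = 1.3547 cm.

1.35 centimetres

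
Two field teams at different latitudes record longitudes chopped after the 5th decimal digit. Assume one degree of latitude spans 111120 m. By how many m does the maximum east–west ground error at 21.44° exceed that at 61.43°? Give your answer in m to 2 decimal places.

Truncating at 5 decimal places can drop up to a full unit in the last place, so the longitude may be off by as much as 1e-05°.
At 21.44°: 1e-05° × 111120 × cos 21.44° = 1e-05 × 111120 × 0.9308 ≈ 1.0343 m.
At 61.43°: 1e-05° × 111120 × cos 61.43° = 1e-05 × 111120 × 0.4782 ≈ 0.53141 m.
So the lower-latitude error exceeds the higher by 1.0343 − 0.53141 = 0.50289 m.

0.50 m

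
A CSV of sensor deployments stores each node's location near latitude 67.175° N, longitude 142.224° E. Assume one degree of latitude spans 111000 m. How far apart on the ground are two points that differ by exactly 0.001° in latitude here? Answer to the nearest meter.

111 meters

Along a meridian 0.001° is 0.001 × 111000 = 111 m.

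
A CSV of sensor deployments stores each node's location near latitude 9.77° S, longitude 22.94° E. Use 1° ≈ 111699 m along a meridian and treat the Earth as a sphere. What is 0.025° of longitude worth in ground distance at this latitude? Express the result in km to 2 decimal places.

2.75 km

At 9.77° a degree of longitude is 111699 × cos 9.77° ≈ 110079 m, so 0.025° corresponds to 2751.98 m.
That is 2751.98 m = 2.752 km.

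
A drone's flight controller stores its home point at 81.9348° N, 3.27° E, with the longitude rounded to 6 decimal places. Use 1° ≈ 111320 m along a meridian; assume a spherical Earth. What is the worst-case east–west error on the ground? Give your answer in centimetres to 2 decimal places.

0.78 centimetres

Rounding to 6 decimal places leaves the longitude within ±5e-07° of the true value.
At latitude 81.9348° a degree of longitude spans 111320 m × cos 81.9348° = 111320 × 0.1403 ≈ 15618.2 m.
Maximum E–W displacement: 5e-07 × 15618.2 = 0.00780909 m.
That is 0.00780909 m = 0.78091 cm.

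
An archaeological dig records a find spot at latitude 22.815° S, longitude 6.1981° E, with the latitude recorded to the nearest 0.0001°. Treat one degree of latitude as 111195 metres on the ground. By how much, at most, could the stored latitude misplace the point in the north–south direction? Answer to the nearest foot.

18 feet

Rounding to 4 decimal places leaves the latitude within ±5e-05° of the true value.
North–south distance: 5e-05° × 111195 m/° = 5.55975 m.
Converting: 5.55975 m × 3.2808 ft/m ≈ 18.241 ft.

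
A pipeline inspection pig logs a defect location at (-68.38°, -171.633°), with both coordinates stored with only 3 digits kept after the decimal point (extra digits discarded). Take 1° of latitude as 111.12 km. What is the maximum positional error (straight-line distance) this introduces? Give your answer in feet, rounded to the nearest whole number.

Truncating at 3 decimal places can drop up to a full unit in the last place, so each coordinate may be off by as much as 0.001°.
North–south component: 0.001° × 111120 = 111.12 m.
E–W at 68.38°: 0.001° × 111120 × cos 68.38° = 0.001 × 111120 × 0.3684 ≈ 40.9421 m.
The two errors are perpendicular, so the maximum displacement is √(111.12² + 40.9421²) ≈ 118.423 m.
Converting: 118.423 m × 3.2808 ft/m ≈ 388.53 ft.

389 feet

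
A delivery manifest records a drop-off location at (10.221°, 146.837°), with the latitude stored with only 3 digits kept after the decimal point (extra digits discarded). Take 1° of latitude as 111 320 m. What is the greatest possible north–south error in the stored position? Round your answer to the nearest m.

Truncating at 3 decimal places can drop up to a full unit in the last place, so the latitude may be off by as much as 0.001°.
So the N–S error is at most 0.001 × 111320 = 111.32 m.

111 m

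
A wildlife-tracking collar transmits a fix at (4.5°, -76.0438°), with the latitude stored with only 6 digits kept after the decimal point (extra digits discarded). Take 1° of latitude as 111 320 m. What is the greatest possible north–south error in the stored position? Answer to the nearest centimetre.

Truncating at 6 decimal places can drop up to a full unit in the last place, so the latitude may be off by as much as 1e-06°.
North–south distance: 1e-06° × 111320 m/° = 0.11132 m.
That is 0.11132 m = 11.132 cm.

11 centimetres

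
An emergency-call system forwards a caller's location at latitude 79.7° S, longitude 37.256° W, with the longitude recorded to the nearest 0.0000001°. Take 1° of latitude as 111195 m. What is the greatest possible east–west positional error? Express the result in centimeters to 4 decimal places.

0.0994 centimeters

Rounding to 7 decimal places leaves the longitude within ±5e-08° of the true value.
Parallels shrink by cos φ, so at 79.7° a degree of longitude is 111195 × 0.1788 ≈ 19881.9 m.
So at most 5e-08° × 19881.9 ≈ 0.000994096 m east–west.
That is 0.000994096 m = 0.09941 cm.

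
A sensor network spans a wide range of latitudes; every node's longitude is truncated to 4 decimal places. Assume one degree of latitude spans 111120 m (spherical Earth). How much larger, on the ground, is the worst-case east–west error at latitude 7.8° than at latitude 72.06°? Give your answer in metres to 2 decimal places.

7.59 metres

Truncating at 4 decimal places can drop up to a full unit in the last place, so the longitude may be off by as much as 0.0001°.
At 7.8°: 0.0001° × 111120 × cos 7.8° = 0.0001 × 111120 × 0.9907 ≈ 11.009 m.
At 72.06°: 0.0001° × 111120 × cos 72.06° = 0.0001 × 111120 × 0.3080 ≈ 3.4227 m.
Difference: 11.009 − 3.4227 = 7.5865 m.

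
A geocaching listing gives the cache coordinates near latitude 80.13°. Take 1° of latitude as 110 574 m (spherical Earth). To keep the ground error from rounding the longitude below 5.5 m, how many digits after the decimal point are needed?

At 80.13° one degree of longitude covers 110574 × cos 80.13° ≈ 110574 × 0.1714 ≈ 18953.9 m.
With N decimal places the half-ulp bound is 0.5·10⁻ᴺ°, or 0.5·10⁻ᴺ × 18953.9 m on the ground.
Need 0.5 × 18953.9 × 10⁻ᴺ ≤ 5.5 → 10⁻ᴺ ≤ 5.804e-04, so N ≥ 3.24.
N = 3 would give 9.48 m (too coarse); N = 4 gives 0.948 m ≤ 5.5 m.

4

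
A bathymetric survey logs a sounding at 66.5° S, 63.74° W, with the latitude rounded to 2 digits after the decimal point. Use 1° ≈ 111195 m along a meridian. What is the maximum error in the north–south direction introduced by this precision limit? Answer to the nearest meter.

556 meters

Rounding to 2 decimal places leaves the latitude within ±0.005° of the true value.
Along the meridian that is 0.005° × 111195 m/° = 555.975 m.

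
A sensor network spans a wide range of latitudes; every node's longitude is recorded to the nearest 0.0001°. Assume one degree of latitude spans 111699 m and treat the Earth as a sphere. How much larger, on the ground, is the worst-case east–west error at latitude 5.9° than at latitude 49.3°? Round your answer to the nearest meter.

Rounding to 4 decimal places leaves the longitude within ±5e-05° of the true value.
At 5.9°: 5e-05° × 111699 × cos 5.9° = 5e-05 × 111699 × 0.9947 ≈ 5.5554 m.
Error at 49.3° = 5e-05° × 111699 × cos 49.3° ≈ 5.585 × 0.6521 = 3.6419 m.
So the lower-latitude error exceeds the higher by 5.5554 − 3.6419 = 1.9134 m.

2 meters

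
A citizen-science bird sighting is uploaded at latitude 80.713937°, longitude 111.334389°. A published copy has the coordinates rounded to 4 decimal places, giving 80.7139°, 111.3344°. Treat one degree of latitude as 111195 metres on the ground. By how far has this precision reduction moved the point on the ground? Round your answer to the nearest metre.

4 metres

Δlat = 80.713937 − 80.7139 = +0.000037°; Δlon = 111.334389 − 111.3344 = -0.000011°.
N–S: 0.000037° × 111195 m/° = 4.11422 m.
E–W at 80.7139°: -0.000011° × 111195 × cos 80.7139° = -0.000011 × 111195 × 0.1614 ≈ -0.197372 m.
Combined displacement = (4.11422² + 0.197372²)^½ ≈ 4.11895 m.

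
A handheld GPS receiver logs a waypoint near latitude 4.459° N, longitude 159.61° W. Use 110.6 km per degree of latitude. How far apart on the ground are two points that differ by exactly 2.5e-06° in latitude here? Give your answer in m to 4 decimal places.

Along a meridian 2.5e-06° is 2.5e-06 × 110600 = 0.2765 m.

0.2765 m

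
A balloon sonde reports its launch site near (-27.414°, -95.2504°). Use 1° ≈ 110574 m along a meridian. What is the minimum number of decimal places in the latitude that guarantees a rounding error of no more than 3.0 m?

One degree of latitude covers 110574 m.
N decimal places → at most half a unit in the last place, 0.5 × 10⁻ᴺ° = 110574/2 × 10⁻ᴺ m.
Setting 55287 × 10⁻ᴺ ≤ 3.0 gives 10ᴺ ≥ 1.843e+04, i.e. N ≥ 4.27.
So 5 decimal places suffice (0.553 m); 4 would allow up to 5.53 m.

5 decimal places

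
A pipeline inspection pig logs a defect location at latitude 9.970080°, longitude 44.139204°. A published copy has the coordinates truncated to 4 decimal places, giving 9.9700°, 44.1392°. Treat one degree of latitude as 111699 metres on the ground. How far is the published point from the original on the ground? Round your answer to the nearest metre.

The latitude changed by +0.000080° and the longitude by +0.000004°.
N–S: 0.000080° × 111699 m/° = 8.93592 m.
E–W at 9.97°: 0.000004° × 111699 × cos 9.97° = 0.000004 × 111699 × 0.9849 ≈ 0.440049 m.
Combined displacement = (8.93592² + 0.440049²)^½ ≈ 8.94675 m.

9 metres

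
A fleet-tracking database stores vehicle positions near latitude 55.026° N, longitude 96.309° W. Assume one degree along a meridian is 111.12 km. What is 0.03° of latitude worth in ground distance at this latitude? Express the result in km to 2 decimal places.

3.33 km

Along a meridian 0.03° is 0.03 × 111120 = 3333.6 m.
That is 3333.6 m = 3.3336 km.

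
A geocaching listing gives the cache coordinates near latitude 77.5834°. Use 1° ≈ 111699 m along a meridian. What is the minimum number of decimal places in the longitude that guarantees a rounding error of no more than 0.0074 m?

At 77.5834° one degree of longitude covers 111699 × cos 77.5834° ≈ 111699 × 0.2150 ≈ 24017.3 m.
With N decimal places the half-ulp bound is 0.5·10⁻ᴺ°, or 0.5·10⁻ᴺ × 24017.3 m on the ground.
Need 0.5 × 24017.3 × 10⁻ᴺ ≤ 0.0074 → 10⁻ᴺ ≤ 6.162e-07, so N ≥ 6.21.
So 7 decimal places suffice (0.0012 m); 6 would allow up to 0.012 m.

7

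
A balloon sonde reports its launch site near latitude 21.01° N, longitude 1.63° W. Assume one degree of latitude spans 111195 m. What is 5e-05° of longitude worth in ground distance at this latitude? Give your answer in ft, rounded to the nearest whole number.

17 ft

One degree of longitude here spans 111195 × cos 21.01° = 111195 × 0.9335 ≈ 103803 m; 5e-05° of that is 5.19013 m.
Converting: 5.19013 m × 3.2808 ft/m ≈ 17.028 ft.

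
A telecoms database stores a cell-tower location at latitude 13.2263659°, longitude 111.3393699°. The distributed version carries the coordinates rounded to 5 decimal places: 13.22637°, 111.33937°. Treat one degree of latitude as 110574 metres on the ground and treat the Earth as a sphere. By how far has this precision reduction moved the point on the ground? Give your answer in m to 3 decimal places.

0.453 m

Δlat = 13.2263659 − 13.22637 = -0.0000041°; Δlon = 111.3393699 − 111.33937 = -0.0000001°.
N–S: -0.0000041° × 110574 m/° = -0.453353 m.
East–west at this latitude: -0.0000001° × 110574 × cos 13.2264° ≈ -0.0000001 × 107641 = -0.0107641 m.
Hypotenuse of the two orthogonal shifts: √(0.453353² + 0.0107641²) = 0.453481 m.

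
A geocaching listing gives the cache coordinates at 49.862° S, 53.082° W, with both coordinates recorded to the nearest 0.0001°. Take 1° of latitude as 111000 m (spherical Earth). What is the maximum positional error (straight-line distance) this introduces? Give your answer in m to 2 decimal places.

Rounding to 4 decimal places leaves each coordinate within ±5e-05° of the true value.
N–S: 5e-05° × 111000 m/° = 5.55 m.
Longitude error → 5e-05 × 111000 × cos 49.862° = 5e-05 × 111000 × 0.6446 ≈ 3.5777 m.
The two errors are perpendicular, so the maximum displacement is √(5.55² + 3.5777²) ≈ 6.60321 m.

6.60 m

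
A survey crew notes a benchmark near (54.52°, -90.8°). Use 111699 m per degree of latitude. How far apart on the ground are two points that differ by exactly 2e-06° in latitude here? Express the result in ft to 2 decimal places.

0.73 ft

2e-06° × 111699 m/° = 0.223398 m.
In feet: 0.223398 m ÷ 0.3048 ≈ 0.73293 ft.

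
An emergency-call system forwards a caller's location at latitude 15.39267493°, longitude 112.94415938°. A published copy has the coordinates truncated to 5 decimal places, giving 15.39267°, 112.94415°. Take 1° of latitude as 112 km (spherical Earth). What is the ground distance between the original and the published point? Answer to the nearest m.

The latitude changed by +0.00000493° and the longitude by +0.00000938°.
North–south shift: 0.00000493 × 112000 = 0.55216 m.
E–W at 15.3927°: 0.00000938° × 112000 × cos 15.3927° = 0.00000938 × 112000 × 0.9641 ≈ 1.01288 m.
Combined displacement = (0.55216² + 1.01288²)^½ ≈ 1.1536 m.

1 m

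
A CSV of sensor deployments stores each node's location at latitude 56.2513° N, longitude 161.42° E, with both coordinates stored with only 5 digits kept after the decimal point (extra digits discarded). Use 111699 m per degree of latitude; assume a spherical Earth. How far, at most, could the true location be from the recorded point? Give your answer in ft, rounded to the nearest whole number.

Truncating at 5 decimal places can drop up to a full unit in the last place, so each coordinate may be off by as much as 1e-05°.
North–south component: 1e-05° × 111699 = 1.11699 m.
Longitude error → 1e-05 × 111699 × cos 56.2513° = 1e-05 × 111699 × 0.5556 ≈ 0.620545 m.
Combining orthogonally: (1.11699² + 0.620545²)^½ ≈ 1.27779 m.
Converting: 1.27779 m × 3.2808 ft/m ≈ 4.1922 ft.

4 ft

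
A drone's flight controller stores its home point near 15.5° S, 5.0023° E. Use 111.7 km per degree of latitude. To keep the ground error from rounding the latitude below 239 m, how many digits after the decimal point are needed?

3

One degree of latitude covers 111700 m.
Rounding to N decimal places gives at most 0.5 × 10⁻ᴺ degrees of error, i.e. 0.5 × 10⁻ᴺ × 111700 m.
Setting 55850 × 10⁻ᴺ ≤ 239 gives 10ᴺ ≥ 233.7, i.e. N ≥ 2.37.
So 3 decimal places suffice (55.9 m); 2 would allow up to 558 m.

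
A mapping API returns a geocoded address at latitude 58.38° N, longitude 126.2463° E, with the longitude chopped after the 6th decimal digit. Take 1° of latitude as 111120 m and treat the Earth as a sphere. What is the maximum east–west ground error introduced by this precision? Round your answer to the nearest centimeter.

Truncating at 6 decimal places can drop up to a full unit in the last place, so the longitude may be off by as much as 1e-06°.
At latitude 58.38° a degree of longitude spans 111120 m × cos 58.38° = 111120 × 0.5243 ≈ 58258.3 m.
So at most 1e-06° × 58258.3 ≈ 0.0582583 m east–west.
That is 0.0582583 m = 5.8258 cm.

6 centimeters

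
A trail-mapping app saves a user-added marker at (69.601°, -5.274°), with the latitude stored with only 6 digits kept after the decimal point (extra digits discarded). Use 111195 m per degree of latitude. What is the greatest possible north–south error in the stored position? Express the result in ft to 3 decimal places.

Truncating at 6 decimal places can drop up to a full unit in the last place, so the latitude may be off by as much as 1e-06°.
So the N–S error is at most 1e-06 × 111195 = 0.111195 m.
Converting: 0.111195 m × 3.2808 ft/m ≈ 0.36481 ft.

0.365 ft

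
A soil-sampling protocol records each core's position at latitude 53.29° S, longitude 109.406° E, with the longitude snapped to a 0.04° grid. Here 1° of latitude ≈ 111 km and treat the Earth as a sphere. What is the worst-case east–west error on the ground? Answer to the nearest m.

1327 m

With a 0.04° grid the true value lies within half a step, ±0.04°/2 = ±0.02°, of the stored one.
At latitude 53.29° a degree of longitude spans 111000 m × cos 53.29° = 111000 × 0.5978 ≈ 66351.9 m.
East–west error: 0.02° × 66351.9 m/° ≈ 1327.04 m.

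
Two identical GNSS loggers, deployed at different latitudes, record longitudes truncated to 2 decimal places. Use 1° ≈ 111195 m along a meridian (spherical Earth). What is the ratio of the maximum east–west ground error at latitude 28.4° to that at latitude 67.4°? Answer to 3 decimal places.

2.289

Truncating at 2 decimal places can drop up to a full unit in the last place, so the longitude may be off by as much as 0.01°.
Error at 28.4° = 0.01° × 111195 × cos 28.4° ≈ 1112 × 0.8796 = 978.13 m.
At 67.4°: 0.01° × 111195 × cos 67.4° = 0.01 × 111195 × 0.3843 ≈ 427.32 m.
The ratio reduces to cos 28.4° / cos 67.4° = 0.8796/0.3843 ≈ 2.2890.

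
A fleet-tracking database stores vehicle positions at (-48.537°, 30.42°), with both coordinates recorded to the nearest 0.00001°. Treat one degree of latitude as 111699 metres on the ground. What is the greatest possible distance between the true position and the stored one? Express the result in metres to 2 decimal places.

Rounding to 5 decimal places leaves each coordinate within ±5e-06° of the true value.
North–south component: 5e-06° × 111699 = 0.558495 m.
E–W at 48.537°: 5e-06° × 111699 × cos 48.537° = 5e-06 × 111699 × 0.6621 ≈ 0.3698 m.
Worst case both components are at the extreme and orthogonal: √(0.558495² + 0.3698²) ≈ 0.669827 m.

0.67 metres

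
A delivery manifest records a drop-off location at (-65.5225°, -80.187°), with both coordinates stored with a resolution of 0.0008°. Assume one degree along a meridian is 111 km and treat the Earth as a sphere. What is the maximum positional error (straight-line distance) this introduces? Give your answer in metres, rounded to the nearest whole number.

48 metres

With a 0.0008° grid the true value lies within half a step, ±0.0008°/2 = ±0.0004°, of the stored one.
Latitude error → 0.0004 × 111000 = 44.4 m along the meridian.
East–west component at 65.5225°: 0.0004° × 111000 × cos 65.5225° ≈ 0.0004 × 45991.3 ≈ 18.3965 m.
The two errors are perpendicular, so the maximum displacement is √(44.4² + 18.3965²) ≈ 48.0603 m.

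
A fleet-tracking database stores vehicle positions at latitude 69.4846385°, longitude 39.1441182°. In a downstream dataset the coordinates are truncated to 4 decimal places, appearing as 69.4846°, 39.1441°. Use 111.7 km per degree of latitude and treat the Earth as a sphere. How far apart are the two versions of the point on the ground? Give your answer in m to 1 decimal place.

Δlat = 69.4846385 − 69.4846 = +0.0000385°; Δlon = 39.1441182 − 39.1441 = +0.0000182°.
N–S: 0.0000385° × 111700 m/° = 4.30045 m.
E–W at 69.4846°: 0.0000182° × 111700 × cos 69.4846° = 0.0000182 × 111700 × 0.3505 ≈ 0.712462 m.
Combined displacement = (4.30045² + 0.712462²)^½ ≈ 4.35907 m.

4.4 m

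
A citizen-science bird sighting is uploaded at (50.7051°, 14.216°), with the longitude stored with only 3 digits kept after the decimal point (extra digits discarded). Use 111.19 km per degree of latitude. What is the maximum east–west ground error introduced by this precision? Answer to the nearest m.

Truncating at 3 decimal places can drop up to a full unit in the last place, so the longitude may be off by as much as 0.001°.
Parallels shrink by cos φ, so at 50.7051° a degree of longitude is 111190 × 0.6333 ≈ 70418 m.
East–west error: 0.001° × 70418 m/° ≈ 70.418 m.

70 m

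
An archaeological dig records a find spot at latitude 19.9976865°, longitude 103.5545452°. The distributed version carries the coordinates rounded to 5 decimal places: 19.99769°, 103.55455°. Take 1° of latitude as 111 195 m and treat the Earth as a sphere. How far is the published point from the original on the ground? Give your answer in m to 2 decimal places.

The latitude changed by -0.0000035° and the longitude by -0.0000048°.
North–south shift: -0.0000035 × 111195 = -0.389182 m.
East–west at this latitude: -0.0000048° × 111195 × cos 19.9977° ≈ -0.0000048 × 104491 = -0.501555 m.
Hypotenuse of the two orthogonal shifts: √(0.389182² + 0.501555²) = 0.634839 m.

0.63 m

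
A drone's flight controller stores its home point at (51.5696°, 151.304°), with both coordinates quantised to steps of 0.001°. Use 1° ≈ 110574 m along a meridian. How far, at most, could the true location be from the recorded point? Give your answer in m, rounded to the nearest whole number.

With a 0.001° grid the true value lies within half a step, ±0.001°/2 = ±0.0005°, of the stored one.
North–south component: 0.0005° × 110574 = 55.287 m.
E–W at 51.5696°: 0.0005° × 110574 × cos 51.5696° = 0.0005 × 110574 × 0.6216 ≈ 34.3644 m.
The two errors are perpendicular, so the maximum displacement is √(55.287² + 34.3644²) ≈ 65.0966 m.

65 m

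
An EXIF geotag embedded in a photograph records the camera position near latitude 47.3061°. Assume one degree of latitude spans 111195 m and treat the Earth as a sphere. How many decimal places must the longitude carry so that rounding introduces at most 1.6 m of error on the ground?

At 47.3061° one degree of longitude covers 111195 × cos 47.3061° ≈ 111195 × 0.6781 ≈ 75399.3 m.
N decimal places → at most half a unit in the last place, 0.5 × 10⁻ᴺ° = 75399.3/2 × 10⁻ᴺ m.
Setting 37699.6 × 10⁻ᴺ ≤ 1.6 gives 10ᴺ ≥ 2.356e+04, i.e. N ≥ 4.37.
N = 4 would give 3.77 m (too coarse); N = 5 gives 0.377 m ≤ 1.6 m.

5 decimal places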